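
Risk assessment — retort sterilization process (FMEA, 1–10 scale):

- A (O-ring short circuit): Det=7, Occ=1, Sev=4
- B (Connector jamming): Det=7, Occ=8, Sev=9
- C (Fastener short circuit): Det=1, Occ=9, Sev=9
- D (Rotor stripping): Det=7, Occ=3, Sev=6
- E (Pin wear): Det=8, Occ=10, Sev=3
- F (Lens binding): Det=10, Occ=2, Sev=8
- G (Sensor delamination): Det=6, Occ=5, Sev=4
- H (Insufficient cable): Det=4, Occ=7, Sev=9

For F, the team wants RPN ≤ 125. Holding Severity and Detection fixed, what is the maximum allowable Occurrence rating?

1

F: S=8, O=2, D=10 → current RPN = 160.
Fixed product = 80. Need 80 × O ≤ 125, so O ≤ 125/80 = 1.56.
Maximum integer Occurrence rating = 1 (gives RPN 80; O=2 would give 160 > 125).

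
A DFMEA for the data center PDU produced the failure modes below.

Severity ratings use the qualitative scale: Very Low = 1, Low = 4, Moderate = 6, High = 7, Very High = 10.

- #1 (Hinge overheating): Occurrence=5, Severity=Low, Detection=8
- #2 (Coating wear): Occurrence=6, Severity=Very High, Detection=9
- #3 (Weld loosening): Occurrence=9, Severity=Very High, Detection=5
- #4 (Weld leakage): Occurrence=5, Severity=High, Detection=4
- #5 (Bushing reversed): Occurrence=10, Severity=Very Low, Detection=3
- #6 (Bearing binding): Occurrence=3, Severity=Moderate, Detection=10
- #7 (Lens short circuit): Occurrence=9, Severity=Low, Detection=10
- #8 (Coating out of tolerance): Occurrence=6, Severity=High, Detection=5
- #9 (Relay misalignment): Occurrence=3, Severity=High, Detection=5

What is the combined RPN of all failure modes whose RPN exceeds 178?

1740

RPN = Severity × Occurrence × Detection:
  #1: 4 × 5 × 8 = 160
  #2: 10 × 6 × 9 = 540
  #3: 10 × 9 × 5 = 450
  #4: 7 × 5 × 4 = 140
  #5: 1 × 10 × 3 = 30
  #6: 6 × 3 × 10 = 180
  #7: 4 × 9 × 10 = 360
  #8: 7 × 6 × 5 = 210
  #9: 7 × 3 × 5 = 105
RPN > 178: #2 (540), #3 (450), #6 (180), #7 (360), #8 (210).
Sum: 540 + 450 + 180 + 360 + 210 = 1740.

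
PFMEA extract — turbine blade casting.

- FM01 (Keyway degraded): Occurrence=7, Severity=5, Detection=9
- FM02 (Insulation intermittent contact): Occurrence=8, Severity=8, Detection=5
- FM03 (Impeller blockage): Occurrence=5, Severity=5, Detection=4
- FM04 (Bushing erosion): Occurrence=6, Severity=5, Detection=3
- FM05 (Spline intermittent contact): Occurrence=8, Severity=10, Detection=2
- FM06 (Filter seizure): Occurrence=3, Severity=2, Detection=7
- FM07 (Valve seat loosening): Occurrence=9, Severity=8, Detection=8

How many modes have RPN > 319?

RPN = Severity × Occurrence × Detection:
  FM01: 5 × 7 × 9 = 315
  FM02: 8 × 8 × 5 = 320
  FM03: 5 × 5 × 4 = 100
  FM04: 5 × 6 × 3 = 90
  FM05: 10 × 8 × 2 = 160
  FM06: 2 × 3 × 7 = 42
  FM07: 8 × 9 × 8 = 576
Modes with RPN > 319: FM02 (320), FM07 (576) → 2.

2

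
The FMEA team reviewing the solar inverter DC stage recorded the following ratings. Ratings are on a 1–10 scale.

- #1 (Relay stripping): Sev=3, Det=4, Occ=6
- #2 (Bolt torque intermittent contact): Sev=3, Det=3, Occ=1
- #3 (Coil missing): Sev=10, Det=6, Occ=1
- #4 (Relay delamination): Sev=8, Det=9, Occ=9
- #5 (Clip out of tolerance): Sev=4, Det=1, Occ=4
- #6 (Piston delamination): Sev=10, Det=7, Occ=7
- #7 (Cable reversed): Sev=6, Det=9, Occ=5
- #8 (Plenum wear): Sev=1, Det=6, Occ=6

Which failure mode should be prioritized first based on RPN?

RPN = Severity × Occurrence × Detection:
  #1: 3 × 6 × 4 = 72
  #2: 3 × 1 × 3 = 9
  #3: 10 × 1 × 6 = 60
  #4: 8 × 9 × 9 = 648
  #5: 4 × 4 × 1 = 16
  #6: 10 × 7 × 7 = 490
  #7: 6 × 5 × 9 = 270
  #8: 1 × 6 × 6 = 36
Highest RPN is 648 → #4.

#4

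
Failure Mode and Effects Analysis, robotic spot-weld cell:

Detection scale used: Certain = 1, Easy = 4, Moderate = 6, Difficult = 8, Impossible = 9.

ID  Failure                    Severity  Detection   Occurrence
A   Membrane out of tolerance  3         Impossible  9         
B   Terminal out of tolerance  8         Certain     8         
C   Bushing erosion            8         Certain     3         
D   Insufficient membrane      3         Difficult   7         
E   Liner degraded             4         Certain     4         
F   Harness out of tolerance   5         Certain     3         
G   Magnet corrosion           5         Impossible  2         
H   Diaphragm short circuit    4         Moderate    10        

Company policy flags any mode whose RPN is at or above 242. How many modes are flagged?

1

RPN = Severity × Occurrence × Detection:
  A: 3 × 9 × 9 = 243
  B: 8 × 8 × 1 = 64
  C: 8 × 3 × 1 = 24
  D: 3 × 7 × 8 = 168
  E: 4 × 4 × 1 = 16
  F: 5 × 3 × 1 = 15
  G: 5 × 2 × 9 = 90
  H: 4 × 10 × 6 = 240
Modes with RPN ≥ 242: A (243) → 1.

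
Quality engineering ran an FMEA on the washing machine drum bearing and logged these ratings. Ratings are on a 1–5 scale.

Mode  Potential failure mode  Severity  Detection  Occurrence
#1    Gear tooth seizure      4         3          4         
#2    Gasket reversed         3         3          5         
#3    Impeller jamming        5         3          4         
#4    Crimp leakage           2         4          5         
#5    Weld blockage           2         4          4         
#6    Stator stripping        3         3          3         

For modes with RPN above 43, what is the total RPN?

RPN = Severity × Occurrence × Detection:
  #1: 4 × 4 × 3 = 48
  #2: 3 × 5 × 3 = 45
  #3: 5 × 4 × 3 = 60
  #4: 2 × 5 × 4 = 40
  #5: 2 × 4 × 4 = 32
  #6: 3 × 3 × 3 = 27
RPN > 43: #1 (48), #2 (45), #3 (60).
Sum: 48 + 45 + 60 = 153.

153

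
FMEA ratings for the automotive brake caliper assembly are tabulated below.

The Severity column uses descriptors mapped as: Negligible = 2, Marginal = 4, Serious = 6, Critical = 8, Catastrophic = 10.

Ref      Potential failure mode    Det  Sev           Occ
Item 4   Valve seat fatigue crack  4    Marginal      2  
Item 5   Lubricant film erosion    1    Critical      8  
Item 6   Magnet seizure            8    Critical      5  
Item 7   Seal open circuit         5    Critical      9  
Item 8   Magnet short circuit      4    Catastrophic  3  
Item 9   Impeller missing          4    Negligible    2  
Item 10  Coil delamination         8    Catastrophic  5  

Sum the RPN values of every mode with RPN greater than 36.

RPN = Severity × Occurrence × Detection:
  Item 4: 4 × 2 × 4 = 32
  Item 5: 8 × 8 × 1 = 64
  Item 6: 8 × 5 × 8 = 320
  Item 7: 8 × 9 × 5 = 360
  Item 8: 10 × 3 × 4 = 120
  Item 9: 2 × 2 × 4 = 16
  Item 10: 10 × 5 × 8 = 400
RPN > 36: Item 5 (64), Item 6 (320), Item 7 (360), Item 8 (120), Item 10 (400).
Sum: 64 + 320 + 360 + 120 + 400 = 1264.

1264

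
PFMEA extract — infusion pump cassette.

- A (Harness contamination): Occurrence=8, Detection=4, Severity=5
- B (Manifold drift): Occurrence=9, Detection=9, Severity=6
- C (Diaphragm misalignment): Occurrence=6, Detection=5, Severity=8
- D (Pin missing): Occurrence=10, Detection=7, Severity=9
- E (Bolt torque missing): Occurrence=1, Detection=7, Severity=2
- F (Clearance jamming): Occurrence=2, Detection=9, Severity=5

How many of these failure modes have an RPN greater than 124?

RPN = Severity × Occurrence × Detection:
  A: 5 × 8 × 4 = 160
  B: 6 × 9 × 9 = 486
  C: 8 × 6 × 5 = 240
  D: 9 × 10 × 7 = 630
  E: 2 × 1 × 7 = 14
  F: 5 × 2 × 9 = 90
Modes with RPN > 124: A (160), B (486), C (240), D (630) → 4.

4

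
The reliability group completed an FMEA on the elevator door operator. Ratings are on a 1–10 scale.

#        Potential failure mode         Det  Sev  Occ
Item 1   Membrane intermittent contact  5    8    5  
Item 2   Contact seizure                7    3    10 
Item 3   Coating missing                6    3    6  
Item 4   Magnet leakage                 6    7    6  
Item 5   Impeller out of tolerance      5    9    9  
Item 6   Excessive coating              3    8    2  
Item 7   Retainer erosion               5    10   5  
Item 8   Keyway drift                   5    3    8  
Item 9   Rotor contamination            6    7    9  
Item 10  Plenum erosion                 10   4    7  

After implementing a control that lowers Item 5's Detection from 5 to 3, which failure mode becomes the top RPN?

RPN = Severity × Occurrence × Detection:
  Item 1: 8 × 5 × 5 = 200
  Item 2: 3 × 10 × 7 = 210
  Item 3: 3 × 6 × 6 = 108
  Item 4: 7 × 6 × 6 = 252
  Item 5: 9 × 9 × 5 = 405
  Item 6: 8 × 2 × 3 = 48
  Item 7: 10 × 5 × 5 = 250
  Item 8: 3 × 8 × 5 = 120
  Item 9: 7 × 9 × 6 = 378
  Item 10: 4 × 7 × 10 = 280
After action: Item 5 → 9 × 9 × 3 = 243.
Revised RPNs: Item 9=378, Item 10=280, Item 4=252, Item 7=250, Item 5=243, Item 2=210, Item 1=200, Item 8=120, Item 3=108, Item 6=48.
Highest is now Item 9 (378).

Item 9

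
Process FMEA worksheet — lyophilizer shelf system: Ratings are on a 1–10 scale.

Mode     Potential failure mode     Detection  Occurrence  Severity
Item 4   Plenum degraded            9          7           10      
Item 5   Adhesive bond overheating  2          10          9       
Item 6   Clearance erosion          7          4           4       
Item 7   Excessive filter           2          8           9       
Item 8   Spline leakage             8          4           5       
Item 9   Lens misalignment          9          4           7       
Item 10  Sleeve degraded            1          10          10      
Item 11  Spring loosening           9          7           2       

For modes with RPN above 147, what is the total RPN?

1222

RPN = Severity × Occurrence × Detection:
  Item 4: 10 × 7 × 9 = 630
  Item 5: 9 × 10 × 2 = 180
  Item 6: 4 × 4 × 7 = 112
  Item 7: 9 × 8 × 2 = 144
  Item 8: 5 × 4 × 8 = 160
  Item 9: 7 × 4 × 9 = 252
  Item 10: 10 × 10 × 1 = 100
  Item 11: 2 × 7 × 9 = 126
RPN > 147: Item 4 (630), Item 5 (180), Item 8 (160), Item 9 (252).
Sum: 630 + 180 + 160 + 252 = 1222.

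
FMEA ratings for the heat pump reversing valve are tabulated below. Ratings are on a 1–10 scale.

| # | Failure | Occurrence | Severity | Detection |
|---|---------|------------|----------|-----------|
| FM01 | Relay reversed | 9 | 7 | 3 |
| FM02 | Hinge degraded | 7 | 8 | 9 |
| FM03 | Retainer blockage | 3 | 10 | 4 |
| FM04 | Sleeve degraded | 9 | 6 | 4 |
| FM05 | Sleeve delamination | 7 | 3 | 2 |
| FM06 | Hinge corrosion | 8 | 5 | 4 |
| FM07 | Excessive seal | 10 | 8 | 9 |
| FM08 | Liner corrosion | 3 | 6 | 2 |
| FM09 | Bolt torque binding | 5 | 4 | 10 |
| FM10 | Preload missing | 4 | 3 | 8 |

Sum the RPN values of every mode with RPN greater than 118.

2109

RPN = Severity × Occurrence × Detection:
  FM01: 7 × 9 × 3 = 189
  FM02: 8 × 7 × 9 = 504
  FM03: 10 × 3 × 4 = 120
  FM04: 6 × 9 × 4 = 216
  FM05: 3 × 7 × 2 = 42
  FM06: 5 × 8 × 4 = 160
  FM07: 8 × 10 × 9 = 720
  FM08: 6 × 3 × 2 = 36
  FM09: 4 × 5 × 10 = 200
  FM10: 3 × 4 × 8 = 96
RPN > 118: FM01 (189), FM02 (504), FM03 (120), FM04 (216), FM06 (160), FM07 (720), FM09 (200).
Sum: 189 + 504 + 120 + 216 + 160 + 720 + 200 = 2109.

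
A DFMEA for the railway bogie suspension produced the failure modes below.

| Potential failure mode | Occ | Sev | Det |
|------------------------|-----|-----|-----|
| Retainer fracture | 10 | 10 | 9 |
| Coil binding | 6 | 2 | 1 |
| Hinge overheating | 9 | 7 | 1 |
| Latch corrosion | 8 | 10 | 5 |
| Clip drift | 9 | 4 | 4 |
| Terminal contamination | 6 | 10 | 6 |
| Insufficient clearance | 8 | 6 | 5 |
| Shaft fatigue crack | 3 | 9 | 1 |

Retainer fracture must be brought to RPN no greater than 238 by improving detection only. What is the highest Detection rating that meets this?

Retainer fracture: S=10, O=10, D=9 → current RPN = 900.
Fixed product = 100. Need 100 × D ≤ 238, so D ≤ 238/100 = 2.38.
Maximum integer Detection rating = 2 (gives RPN 200; D=3 would give 300 > 238).

2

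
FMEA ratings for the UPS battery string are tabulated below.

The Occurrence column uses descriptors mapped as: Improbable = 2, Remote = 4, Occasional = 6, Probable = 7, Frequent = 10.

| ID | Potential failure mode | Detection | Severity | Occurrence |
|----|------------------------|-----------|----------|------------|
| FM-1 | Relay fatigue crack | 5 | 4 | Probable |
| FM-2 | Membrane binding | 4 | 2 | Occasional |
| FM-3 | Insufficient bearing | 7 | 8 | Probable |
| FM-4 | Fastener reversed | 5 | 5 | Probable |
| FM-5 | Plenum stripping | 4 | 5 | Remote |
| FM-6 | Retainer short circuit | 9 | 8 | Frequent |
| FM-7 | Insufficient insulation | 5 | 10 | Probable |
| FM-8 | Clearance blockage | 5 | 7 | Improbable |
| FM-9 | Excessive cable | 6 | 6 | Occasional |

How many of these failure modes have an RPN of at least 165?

5

RPN = Severity × Occurrence × Detection:
  FM-1: 4 × 7 × 5 = 140
  FM-2: 2 × 6 × 4 = 48
  FM-3: 8 × 7 × 7 = 392
  FM-4: 5 × 7 × 5 = 175
  FM-5: 5 × 4 × 4 = 80
  FM-6: 8 × 10 × 9 = 720
  FM-7: 10 × 7 × 5 = 350
  FM-8: 7 × 2 × 5 = 70
  FM-9: 6 × 6 × 6 = 216
Modes with RPN ≥ 165: FM-3 (392), FM-4 (175), FM-6 (720), FM-7 (350), FM-9 (216) → 5.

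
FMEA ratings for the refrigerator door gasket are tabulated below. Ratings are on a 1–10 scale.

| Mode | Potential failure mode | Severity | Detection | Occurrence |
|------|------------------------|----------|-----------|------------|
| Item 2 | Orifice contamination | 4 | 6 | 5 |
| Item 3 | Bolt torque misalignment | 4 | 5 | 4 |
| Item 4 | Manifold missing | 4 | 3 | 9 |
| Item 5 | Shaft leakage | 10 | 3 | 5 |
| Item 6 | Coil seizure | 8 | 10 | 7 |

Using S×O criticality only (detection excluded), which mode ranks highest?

Item 6

Criticality = Severity × Occurrence:
  Item 2: 4 × 5 = 20
  Item 3: 4 × 4 = 16
  Item 4: 4 × 9 = 36
  Item 5: 10 × 5 = 50
  Item 6: 8 × 7 = 56
Highest criticality is 56 → Item 6.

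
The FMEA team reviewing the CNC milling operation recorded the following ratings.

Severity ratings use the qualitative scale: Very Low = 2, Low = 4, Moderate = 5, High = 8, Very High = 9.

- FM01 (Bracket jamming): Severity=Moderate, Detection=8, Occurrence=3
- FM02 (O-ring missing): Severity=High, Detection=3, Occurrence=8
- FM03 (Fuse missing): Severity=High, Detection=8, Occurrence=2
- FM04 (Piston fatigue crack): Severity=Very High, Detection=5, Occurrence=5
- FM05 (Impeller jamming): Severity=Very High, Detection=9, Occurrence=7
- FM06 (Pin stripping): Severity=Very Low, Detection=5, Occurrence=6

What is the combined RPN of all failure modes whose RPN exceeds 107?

RPN = Severity × Occurrence × Detection:
  FM01: 5 × 3 × 8 = 120
  FM02: 8 × 8 × 3 = 192
  FM03: 8 × 2 × 8 = 128
  FM04: 9 × 5 × 5 = 225
  FM05: 9 × 7 × 9 = 567
  FM06: 2 × 6 × 5 = 60
RPN > 107: FM01 (120), FM02 (192), FM03 (128), FM04 (225), FM05 (567).
Sum: 120 + 192 + 128 + 225 + 567 = 1232.

1232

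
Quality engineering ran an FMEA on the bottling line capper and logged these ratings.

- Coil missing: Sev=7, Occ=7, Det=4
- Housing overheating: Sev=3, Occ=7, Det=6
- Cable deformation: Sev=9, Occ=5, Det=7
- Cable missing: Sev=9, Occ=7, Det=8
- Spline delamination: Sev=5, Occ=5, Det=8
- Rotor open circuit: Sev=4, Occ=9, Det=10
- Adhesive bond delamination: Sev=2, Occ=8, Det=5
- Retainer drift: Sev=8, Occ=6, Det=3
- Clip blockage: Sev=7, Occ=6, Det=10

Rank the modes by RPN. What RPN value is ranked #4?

315

RPN = Severity × Occurrence × Detection:
  Coil missing: 7 × 7 × 4 = 196
  Housing overheating: 3 × 7 × 6 = 126
  Cable deformation: 9 × 5 × 7 = 315
  Cable missing: 9 × 7 × 8 = 504
  Spline delamination: 5 × 5 × 8 = 200
  Rotor open circuit: 4 × 9 × 10 = 360
  Adhesive bond delamination: 2 × 8 × 5 = 80
  Retainer drift: 8 × 6 × 3 = 144
  Clip blockage: 7 × 6 × 10 = 420
Sorted descending: 504, 420, 360, 315, 200, 196, 144, 126, 80.
The fourth-highest RPN is 315 (Cable deformation).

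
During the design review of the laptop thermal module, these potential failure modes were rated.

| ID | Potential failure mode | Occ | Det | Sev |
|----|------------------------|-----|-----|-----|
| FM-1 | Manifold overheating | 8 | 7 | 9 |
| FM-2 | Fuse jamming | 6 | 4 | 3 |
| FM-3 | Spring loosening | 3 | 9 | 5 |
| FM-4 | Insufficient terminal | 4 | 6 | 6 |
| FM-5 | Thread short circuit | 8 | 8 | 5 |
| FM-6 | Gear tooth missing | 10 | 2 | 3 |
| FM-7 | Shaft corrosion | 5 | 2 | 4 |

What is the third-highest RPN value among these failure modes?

144

RPN = Severity × Occurrence × Detection:
  FM-1: 9 × 8 × 7 = 504
  FM-2: 3 × 6 × 4 = 72
  FM-3: 5 × 3 × 9 = 135
  FM-4: 6 × 4 × 6 = 144
  FM-5: 5 × 8 × 8 = 320
  FM-6: 3 × 10 × 2 = 60
  FM-7: 4 × 5 × 2 = 40
Sorted descending: 504, 320, 144, 135, 72, 60, 40.
The third-highest RPN is 144 (FM-4).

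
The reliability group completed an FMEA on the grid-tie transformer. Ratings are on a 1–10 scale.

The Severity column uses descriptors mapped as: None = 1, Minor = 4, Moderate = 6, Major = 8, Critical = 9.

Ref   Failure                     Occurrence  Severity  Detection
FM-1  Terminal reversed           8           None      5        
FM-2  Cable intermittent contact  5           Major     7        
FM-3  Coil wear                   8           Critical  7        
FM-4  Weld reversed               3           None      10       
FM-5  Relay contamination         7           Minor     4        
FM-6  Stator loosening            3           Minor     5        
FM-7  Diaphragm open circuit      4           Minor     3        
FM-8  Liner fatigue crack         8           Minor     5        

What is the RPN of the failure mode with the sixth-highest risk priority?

48

RPN = Severity × Occurrence × Detection:
  FM-1: 1 × 8 × 5 = 40
  FM-2: 8 × 5 × 7 = 280
  FM-3: 9 × 8 × 7 = 504
  FM-4: 1 × 3 × 10 = 30
  FM-5: 4 × 7 × 4 = 112
  FM-6: 4 × 3 × 5 = 60
  FM-7: 4 × 4 × 3 = 48
  FM-8: 4 × 8 × 5 = 160
Sorted descending: 504, 280, 160, 112, 60, 48, 40, 30.
The sixth-highest RPN is 48 (FM-7).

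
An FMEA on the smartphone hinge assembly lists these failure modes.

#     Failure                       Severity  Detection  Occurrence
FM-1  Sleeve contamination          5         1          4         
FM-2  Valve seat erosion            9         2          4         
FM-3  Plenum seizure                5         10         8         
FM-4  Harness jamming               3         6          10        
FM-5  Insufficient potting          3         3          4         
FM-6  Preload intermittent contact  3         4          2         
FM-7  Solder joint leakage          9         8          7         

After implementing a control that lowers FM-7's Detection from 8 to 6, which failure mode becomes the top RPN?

RPN = Severity × Occurrence × Detection:
  FM-1: 5 × 4 × 1 = 20
  FM-2: 9 × 4 × 2 = 72
  FM-3: 5 × 8 × 10 = 400
  FM-4: 3 × 10 × 6 = 180
  FM-5: 3 × 4 × 3 = 36
  FM-6: 3 × 2 × 4 = 24
  FM-7: 9 × 7 × 8 = 504
After action: FM-7 → 9 × 7 × 6 = 378.
Revised RPNs: FM-3=400, FM-7=378, FM-4=180, FM-2=72, FM-5=36, FM-6=24, FM-1=20.
Highest is now FM-3 (400).

FM-3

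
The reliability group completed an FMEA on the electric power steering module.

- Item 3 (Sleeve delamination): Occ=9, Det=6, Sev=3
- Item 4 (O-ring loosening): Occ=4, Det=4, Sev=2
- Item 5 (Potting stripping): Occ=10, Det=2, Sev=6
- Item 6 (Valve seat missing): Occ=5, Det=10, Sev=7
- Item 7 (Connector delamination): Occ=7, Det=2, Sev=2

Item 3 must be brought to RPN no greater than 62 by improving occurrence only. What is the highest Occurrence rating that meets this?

Item 3: S=3, O=9, D=6 → current RPN = 162.
Fixed product = 18. Need 18 × O ≤ 62, so O ≤ 62/18 = 3.44.
Maximum integer Occurrence rating = 3 (gives RPN 54; O=4 would give 72 > 62).

3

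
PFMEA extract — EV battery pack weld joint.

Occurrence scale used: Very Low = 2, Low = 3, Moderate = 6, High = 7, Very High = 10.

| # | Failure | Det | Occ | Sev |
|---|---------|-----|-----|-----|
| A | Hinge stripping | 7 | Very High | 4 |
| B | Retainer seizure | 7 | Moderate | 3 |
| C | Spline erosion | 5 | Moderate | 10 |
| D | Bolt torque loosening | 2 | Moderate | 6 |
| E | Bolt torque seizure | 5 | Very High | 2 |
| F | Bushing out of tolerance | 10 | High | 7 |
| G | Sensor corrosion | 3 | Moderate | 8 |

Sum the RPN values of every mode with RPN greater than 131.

RPN = Severity × Occurrence × Detection:
  A: 4 × 10 × 7 = 280
  B: 3 × 6 × 7 = 126
  C: 10 × 6 × 5 = 300
  D: 6 × 6 × 2 = 72
  E: 2 × 10 × 5 = 100
  F: 7 × 7 × 10 = 490
  G: 8 × 6 × 3 = 144
RPN > 131: A (280), C (300), F (490), G (144).
Sum: 280 + 300 + 490 + 144 = 1214.

1214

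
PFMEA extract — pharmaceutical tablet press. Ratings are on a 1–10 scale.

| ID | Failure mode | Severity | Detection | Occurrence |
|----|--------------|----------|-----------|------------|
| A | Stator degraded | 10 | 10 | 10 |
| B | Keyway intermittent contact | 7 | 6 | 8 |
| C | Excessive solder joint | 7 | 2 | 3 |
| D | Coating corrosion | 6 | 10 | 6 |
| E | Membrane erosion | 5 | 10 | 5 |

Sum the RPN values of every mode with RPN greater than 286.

RPN = Severity × Occurrence × Detection:
  A: 10 × 10 × 10 = 1000
  B: 7 × 8 × 6 = 336
  C: 7 × 3 × 2 = 42
  D: 6 × 6 × 10 = 360
  E: 5 × 5 × 10 = 250
RPN > 286: A (1000), B (336), D (360).
Sum: 1000 + 336 + 360 = 1696.

1696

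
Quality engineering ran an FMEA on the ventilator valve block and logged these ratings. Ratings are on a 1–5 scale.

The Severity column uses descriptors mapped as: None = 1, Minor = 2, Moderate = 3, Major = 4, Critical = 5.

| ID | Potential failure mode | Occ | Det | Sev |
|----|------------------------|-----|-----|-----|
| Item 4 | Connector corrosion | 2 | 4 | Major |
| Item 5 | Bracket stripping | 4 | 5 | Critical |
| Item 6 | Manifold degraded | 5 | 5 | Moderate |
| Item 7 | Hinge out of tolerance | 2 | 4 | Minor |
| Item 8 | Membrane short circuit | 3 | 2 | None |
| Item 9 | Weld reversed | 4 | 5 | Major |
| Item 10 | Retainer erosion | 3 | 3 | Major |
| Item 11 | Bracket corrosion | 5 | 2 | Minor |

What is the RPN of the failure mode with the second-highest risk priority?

80

RPN = Severity × Occurrence × Detection:
  Item 4: 4 × 2 × 4 = 32
  Item 5: 5 × 4 × 5 = 100
  Item 6: 3 × 5 × 5 = 75
  Item 7: 2 × 2 × 4 = 16
  Item 8: 1 × 3 × 2 = 6
  Item 9: 4 × 4 × 5 = 80
  Item 10: 4 × 3 × 3 = 36
  Item 11: 2 × 5 × 2 = 20
Sorted descending: 100, 80, 75, 36, 32, 20, 16, 6.
The second-highest RPN is 80 (Item 9).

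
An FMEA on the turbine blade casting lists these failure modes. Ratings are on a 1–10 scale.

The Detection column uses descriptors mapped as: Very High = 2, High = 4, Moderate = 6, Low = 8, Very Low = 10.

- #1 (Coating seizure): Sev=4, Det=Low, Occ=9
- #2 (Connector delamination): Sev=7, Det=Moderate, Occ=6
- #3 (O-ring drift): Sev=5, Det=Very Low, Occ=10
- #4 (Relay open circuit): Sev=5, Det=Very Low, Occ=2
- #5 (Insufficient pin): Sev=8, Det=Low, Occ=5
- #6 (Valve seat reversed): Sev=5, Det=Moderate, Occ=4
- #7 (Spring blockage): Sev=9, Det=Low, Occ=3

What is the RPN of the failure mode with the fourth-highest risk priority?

RPN = Severity × Occurrence × Detection:
  #1: 4 × 9 × 8 = 288
  #2: 7 × 6 × 6 = 252
  #3: 5 × 10 × 10 = 500
  #4: 5 × 2 × 10 = 100
  #5: 8 × 5 × 8 = 320
  #6: 5 × 4 × 6 = 120
  #7: 9 × 3 × 8 = 216
Sorted descending: 500, 320, 288, 252, 216, 120, 100.
The fourth-highest RPN is 252 (#2).

252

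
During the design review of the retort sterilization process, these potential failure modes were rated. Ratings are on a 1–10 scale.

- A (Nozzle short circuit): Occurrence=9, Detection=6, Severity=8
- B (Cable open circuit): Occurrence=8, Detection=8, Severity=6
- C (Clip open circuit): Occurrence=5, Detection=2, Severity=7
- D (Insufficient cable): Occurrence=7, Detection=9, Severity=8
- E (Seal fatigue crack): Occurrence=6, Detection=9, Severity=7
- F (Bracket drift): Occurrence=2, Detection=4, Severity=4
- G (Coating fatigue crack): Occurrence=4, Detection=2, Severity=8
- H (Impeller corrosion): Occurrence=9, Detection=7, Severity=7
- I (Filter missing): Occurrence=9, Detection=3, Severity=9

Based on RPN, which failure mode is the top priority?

D

RPN = Severity × Occurrence × Detection:
  A: 8 × 9 × 6 = 432
  B: 6 × 8 × 8 = 384
  C: 7 × 5 × 2 = 70
  D: 8 × 7 × 9 = 504
  E: 7 × 6 × 9 = 378
  F: 4 × 2 × 4 = 32
  G: 8 × 4 × 2 = 64
  H: 7 × 9 × 7 = 441
  I: 9 × 9 × 3 = 243
Highest RPN is 504 → D.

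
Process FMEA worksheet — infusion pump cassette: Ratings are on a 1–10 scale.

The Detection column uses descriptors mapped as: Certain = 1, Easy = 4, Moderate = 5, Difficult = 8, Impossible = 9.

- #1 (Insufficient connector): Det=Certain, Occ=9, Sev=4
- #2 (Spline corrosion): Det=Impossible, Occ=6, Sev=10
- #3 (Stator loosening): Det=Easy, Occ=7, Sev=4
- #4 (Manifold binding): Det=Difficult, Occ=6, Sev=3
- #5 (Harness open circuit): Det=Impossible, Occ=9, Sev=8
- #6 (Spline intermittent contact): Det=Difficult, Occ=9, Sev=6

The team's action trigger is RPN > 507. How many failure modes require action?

RPN = Severity × Occurrence × Detection:
  #1: 4 × 9 × 1 = 36
  #2: 10 × 6 × 9 = 540
  #3: 4 × 7 × 4 = 112
  #4: 3 × 6 × 8 = 144
  #5: 8 × 9 × 9 = 648
  #6: 6 × 9 × 8 = 432
Modes with RPN > 507: #2 (540), #5 (648) → 2.

2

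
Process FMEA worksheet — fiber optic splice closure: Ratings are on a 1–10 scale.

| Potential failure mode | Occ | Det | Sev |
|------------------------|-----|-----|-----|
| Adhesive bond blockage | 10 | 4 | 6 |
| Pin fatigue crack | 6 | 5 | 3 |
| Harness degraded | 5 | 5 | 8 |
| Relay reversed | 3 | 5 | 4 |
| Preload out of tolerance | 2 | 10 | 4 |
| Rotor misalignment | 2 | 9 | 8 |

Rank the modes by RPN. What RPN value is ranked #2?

200

RPN = Severity × Occurrence × Detection:
  Adhesive bond blockage: 6 × 10 × 4 = 240
  Pin fatigue crack: 3 × 6 × 5 = 90
  Harness degraded: 8 × 5 × 5 = 200
  Relay reversed: 4 × 3 × 5 = 60
  Preload out of tolerance: 4 × 2 × 10 = 80
  Rotor misalignment: 8 × 2 × 9 = 144
Sorted descending: 240, 200, 144, 90, 80, 60.
The second-highest RPN is 200 (Harness degraded).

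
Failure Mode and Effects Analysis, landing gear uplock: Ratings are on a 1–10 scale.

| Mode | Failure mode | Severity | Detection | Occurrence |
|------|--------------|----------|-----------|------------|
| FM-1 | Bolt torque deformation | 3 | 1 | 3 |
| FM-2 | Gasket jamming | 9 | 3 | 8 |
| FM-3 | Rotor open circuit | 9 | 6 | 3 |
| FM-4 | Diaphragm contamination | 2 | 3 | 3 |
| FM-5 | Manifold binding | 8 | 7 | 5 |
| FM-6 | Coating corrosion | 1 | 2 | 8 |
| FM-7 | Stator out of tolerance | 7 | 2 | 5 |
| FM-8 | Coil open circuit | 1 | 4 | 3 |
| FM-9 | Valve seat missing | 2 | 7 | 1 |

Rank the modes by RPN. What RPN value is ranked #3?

RPN = Severity × Occurrence × Detection:
  FM-1: 3 × 3 × 1 = 9
  FM-2: 9 × 8 × 3 = 216
  FM-3: 9 × 3 × 6 = 162
  FM-4: 2 × 3 × 3 = 18
  FM-5: 8 × 5 × 7 = 280
  FM-6: 1 × 8 × 2 = 16
  FM-7: 7 × 5 × 2 = 70
  FM-8: 1 × 3 × 4 = 12
  FM-9: 2 × 1 × 7 = 14
Sorted descending: 280, 216, 162, 70, 18, 16, 14, 12, 9.
The third-highest RPN is 162 (FM-3).

162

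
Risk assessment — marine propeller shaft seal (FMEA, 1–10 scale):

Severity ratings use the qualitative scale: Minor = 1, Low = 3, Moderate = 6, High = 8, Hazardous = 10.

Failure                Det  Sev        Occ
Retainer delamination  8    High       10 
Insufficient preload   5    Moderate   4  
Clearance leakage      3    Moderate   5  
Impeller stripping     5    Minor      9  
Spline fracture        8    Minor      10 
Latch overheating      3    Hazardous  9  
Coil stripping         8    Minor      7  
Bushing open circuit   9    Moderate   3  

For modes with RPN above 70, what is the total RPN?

RPN = Severity × Occurrence × Detection:
  Retainer delamination: 8 × 10 × 8 = 640
  Insufficient preload: 6 × 4 × 5 = 120
  Clearance leakage: 6 × 5 × 3 = 90
  Impeller stripping: 1 × 9 × 5 = 45
  Spline fracture: 1 × 10 × 8 = 80
  Latch overheating: 10 × 9 × 3 = 270
  Coil stripping: 1 × 7 × 8 = 56
  Bushing open circuit: 6 × 3 × 9 = 162
RPN > 70: Retainer delamination (640), Insufficient preload (120), Clearance leakage (90), Spline fracture (80), Latch overheating (270), Bushing open circuit (162).
Sum: 640 + 120 + 90 + 80 + 270 + 162 = 1362.

1362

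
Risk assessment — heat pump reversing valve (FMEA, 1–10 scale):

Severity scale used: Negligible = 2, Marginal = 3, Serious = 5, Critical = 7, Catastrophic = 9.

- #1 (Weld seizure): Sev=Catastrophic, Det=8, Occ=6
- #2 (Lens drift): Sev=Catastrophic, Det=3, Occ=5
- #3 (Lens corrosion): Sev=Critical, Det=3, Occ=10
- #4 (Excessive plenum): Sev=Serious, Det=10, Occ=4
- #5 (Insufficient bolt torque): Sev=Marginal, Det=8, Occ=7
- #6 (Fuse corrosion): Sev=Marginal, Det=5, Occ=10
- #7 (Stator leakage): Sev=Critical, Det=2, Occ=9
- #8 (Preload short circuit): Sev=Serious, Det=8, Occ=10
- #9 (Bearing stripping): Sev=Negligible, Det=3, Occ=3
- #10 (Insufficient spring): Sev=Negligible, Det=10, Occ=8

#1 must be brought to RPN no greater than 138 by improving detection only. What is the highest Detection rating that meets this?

#1: S=9, O=6, D=8 → current RPN = 432.
Fixed product = 54. Need 54 × D ≤ 138, so D ≤ 138/54 = 2.56.
Maximum integer Detection rating = 2 (gives RPN 108; D=3 would give 162 > 138).

2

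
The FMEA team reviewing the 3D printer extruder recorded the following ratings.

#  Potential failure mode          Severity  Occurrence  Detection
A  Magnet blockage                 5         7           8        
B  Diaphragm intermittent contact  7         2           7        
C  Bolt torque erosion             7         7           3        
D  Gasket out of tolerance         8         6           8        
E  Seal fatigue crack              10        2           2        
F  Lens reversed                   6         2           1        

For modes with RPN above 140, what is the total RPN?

RPN = Severity × Occurrence × Detection:
  A: 5 × 7 × 8 = 280
  B: 7 × 2 × 7 = 98
  C: 7 × 7 × 3 = 147
  D: 8 × 6 × 8 = 384
  E: 10 × 2 × 2 = 40
  F: 6 × 2 × 1 = 12
RPN > 140: A (280), C (147), D (384).
Sum: 280 + 147 + 384 = 811.

811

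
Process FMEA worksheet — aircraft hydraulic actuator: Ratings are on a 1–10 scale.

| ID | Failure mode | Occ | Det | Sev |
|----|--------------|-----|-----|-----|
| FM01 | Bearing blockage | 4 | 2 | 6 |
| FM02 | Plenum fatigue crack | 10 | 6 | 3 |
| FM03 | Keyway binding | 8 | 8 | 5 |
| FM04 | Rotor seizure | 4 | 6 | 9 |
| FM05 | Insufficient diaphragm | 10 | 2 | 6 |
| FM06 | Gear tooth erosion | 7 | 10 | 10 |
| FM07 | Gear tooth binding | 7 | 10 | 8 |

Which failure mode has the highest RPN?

FM06

RPN = Severity × Occurrence × Detection:
  FM01: 6 × 4 × 2 = 48
  FM02: 3 × 10 × 6 = 180
  FM03: 5 × 8 × 8 = 320
  FM04: 9 × 4 × 6 = 216
  FM05: 6 × 10 × 2 = 120
  FM06: 10 × 7 × 10 = 700
  FM07: 8 × 7 × 10 = 560
Highest RPN is 700 → FM06.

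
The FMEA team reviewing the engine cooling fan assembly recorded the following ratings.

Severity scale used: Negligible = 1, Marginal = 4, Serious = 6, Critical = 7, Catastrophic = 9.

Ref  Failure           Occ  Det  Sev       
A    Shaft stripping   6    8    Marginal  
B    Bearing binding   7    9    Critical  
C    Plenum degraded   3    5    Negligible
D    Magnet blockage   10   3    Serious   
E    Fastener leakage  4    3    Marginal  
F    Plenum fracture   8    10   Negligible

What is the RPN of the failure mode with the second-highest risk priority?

RPN = Severity × Occurrence × Detection:
  A: 4 × 6 × 8 = 192
  B: 7 × 7 × 9 = 441
  C: 1 × 3 × 5 = 15
  D: 6 × 10 × 3 = 180
  E: 4 × 4 × 3 = 48
  F: 1 × 8 × 10 = 80
Sorted descending: 441, 192, 180, 80, 48, 15.
The second-highest RPN is 192 (A).

192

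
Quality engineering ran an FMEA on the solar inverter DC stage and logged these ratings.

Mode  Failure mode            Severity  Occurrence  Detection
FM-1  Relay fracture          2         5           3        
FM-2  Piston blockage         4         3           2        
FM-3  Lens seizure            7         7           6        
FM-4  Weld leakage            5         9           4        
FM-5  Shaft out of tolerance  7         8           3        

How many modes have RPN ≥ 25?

RPN = Severity × Occurrence × Detection:
  FM-1: 2 × 5 × 3 = 30
  FM-2: 4 × 3 × 2 = 24
  FM-3: 7 × 7 × 6 = 294
  FM-4: 5 × 9 × 4 = 180
  FM-5: 7 × 8 × 3 = 168
Modes with RPN ≥ 25: FM-1 (30), FM-3 (294), FM-4 (180), FM-5 (168) → 4.

4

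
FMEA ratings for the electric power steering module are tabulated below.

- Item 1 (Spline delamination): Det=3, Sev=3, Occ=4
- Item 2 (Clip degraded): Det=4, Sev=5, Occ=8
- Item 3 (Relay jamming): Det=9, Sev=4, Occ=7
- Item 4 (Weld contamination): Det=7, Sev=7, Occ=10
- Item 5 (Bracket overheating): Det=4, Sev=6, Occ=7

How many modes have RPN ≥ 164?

3

RPN = Severity × Occurrence × Detection:
  Item 1: 3 × 4 × 3 = 36
  Item 2: 5 × 8 × 4 = 160
  Item 3: 4 × 7 × 9 = 252
  Item 4: 7 × 10 × 7 = 490
  Item 5: 6 × 7 × 4 = 168
Modes with RPN ≥ 164: Item 3 (252), Item 4 (490), Item 5 (168) → 3.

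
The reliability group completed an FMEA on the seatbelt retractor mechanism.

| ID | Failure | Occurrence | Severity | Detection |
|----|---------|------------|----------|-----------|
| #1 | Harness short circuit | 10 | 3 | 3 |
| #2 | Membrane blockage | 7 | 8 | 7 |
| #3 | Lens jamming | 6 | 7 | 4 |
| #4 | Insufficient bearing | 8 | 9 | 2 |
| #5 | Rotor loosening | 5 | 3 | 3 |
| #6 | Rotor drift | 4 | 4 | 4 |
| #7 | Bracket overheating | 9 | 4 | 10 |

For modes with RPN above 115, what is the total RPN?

1064

RPN = Severity × Occurrence × Detection:
  #1: 3 × 10 × 3 = 90
  #2: 8 × 7 × 7 = 392
  #3: 7 × 6 × 4 = 168
  #4: 9 × 8 × 2 = 144
  #5: 3 × 5 × 3 = 45
  #6: 4 × 4 × 4 = 64
  #7: 4 × 9 × 10 = 360
RPN > 115: #2 (392), #3 (168), #4 (144), #7 (360).
Sum: 392 + 168 + 144 + 360 = 1064.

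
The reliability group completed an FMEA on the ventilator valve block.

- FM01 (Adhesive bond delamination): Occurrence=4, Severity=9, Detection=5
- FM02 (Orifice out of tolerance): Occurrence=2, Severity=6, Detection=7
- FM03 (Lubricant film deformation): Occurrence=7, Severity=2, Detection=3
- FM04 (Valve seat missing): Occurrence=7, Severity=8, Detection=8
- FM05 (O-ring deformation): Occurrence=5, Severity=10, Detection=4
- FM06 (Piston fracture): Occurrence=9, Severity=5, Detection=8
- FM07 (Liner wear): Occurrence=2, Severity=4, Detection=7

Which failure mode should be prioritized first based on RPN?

FM04

RPN = Severity × Occurrence × Detection:
  FM01: 9 × 4 × 5 = 180
  FM02: 6 × 2 × 7 = 84
  FM03: 2 × 7 × 3 = 42
  FM04: 8 × 7 × 8 = 448
  FM05: 10 × 5 × 4 = 200
  FM06: 5 × 9 × 8 = 360
  FM07: 4 × 2 × 7 = 56
Highest RPN is 448 → FM04.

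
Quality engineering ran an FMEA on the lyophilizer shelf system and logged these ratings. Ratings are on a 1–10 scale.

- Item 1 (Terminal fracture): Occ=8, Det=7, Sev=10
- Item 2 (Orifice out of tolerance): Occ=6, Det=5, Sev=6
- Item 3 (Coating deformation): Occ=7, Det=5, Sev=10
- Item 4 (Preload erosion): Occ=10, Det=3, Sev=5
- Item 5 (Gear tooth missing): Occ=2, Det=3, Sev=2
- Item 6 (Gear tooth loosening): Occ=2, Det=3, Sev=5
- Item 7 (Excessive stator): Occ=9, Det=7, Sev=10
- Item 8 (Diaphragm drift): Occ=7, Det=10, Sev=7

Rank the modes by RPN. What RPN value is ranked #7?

30

RPN = Severity × Occurrence × Detection:
  Item 1: 10 × 8 × 7 = 560
  Item 2: 6 × 6 × 5 = 180
  Item 3: 10 × 7 × 5 = 350
  Item 4: 5 × 10 × 3 = 150
  Item 5: 2 × 2 × 3 = 12
  Item 6: 5 × 2 × 3 = 30
  Item 7: 10 × 9 × 7 = 630
  Item 8: 7 × 7 × 10 = 490
Sorted descending: 630, 560, 490, 350, 180, 150, 30, 12.
The seventh-highest RPN is 30 (Item 6).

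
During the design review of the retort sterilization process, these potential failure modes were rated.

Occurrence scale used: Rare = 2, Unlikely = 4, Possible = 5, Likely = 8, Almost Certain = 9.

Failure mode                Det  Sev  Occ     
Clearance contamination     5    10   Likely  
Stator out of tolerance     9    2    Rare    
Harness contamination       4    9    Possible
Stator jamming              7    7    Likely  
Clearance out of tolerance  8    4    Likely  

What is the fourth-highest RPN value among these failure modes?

180

RPN = Severity × Occurrence × Detection:
  Clearance contamination: 10 × 8 × 5 = 400
  Stator out of tolerance: 2 × 2 × 9 = 36
  Harness contamination: 9 × 5 × 4 = 180
  Stator jamming: 7 × 8 × 7 = 392
  Clearance out of tolerance: 4 × 8 × 8 = 256
Sorted descending: 400, 392, 256, 180, 36.
The fourth-highest RPN is 180 (Harness contamination).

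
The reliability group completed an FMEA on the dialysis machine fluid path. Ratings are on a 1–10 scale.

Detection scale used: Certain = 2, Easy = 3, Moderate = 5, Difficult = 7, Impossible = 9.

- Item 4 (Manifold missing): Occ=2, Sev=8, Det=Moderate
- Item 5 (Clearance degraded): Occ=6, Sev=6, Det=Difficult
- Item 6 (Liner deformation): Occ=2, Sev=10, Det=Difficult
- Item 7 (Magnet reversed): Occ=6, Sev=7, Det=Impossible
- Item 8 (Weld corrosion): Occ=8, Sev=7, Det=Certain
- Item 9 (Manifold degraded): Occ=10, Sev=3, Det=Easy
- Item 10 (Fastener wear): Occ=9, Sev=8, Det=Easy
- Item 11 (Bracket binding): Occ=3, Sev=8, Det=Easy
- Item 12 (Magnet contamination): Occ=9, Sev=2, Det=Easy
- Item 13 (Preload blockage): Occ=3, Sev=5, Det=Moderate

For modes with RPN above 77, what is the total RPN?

RPN = Severity × Occurrence × Detection:
  Item 4: 8 × 2 × 5 = 80
  Item 5: 6 × 6 × 7 = 252
  Item 6: 10 × 2 × 7 = 140
  Item 7: 7 × 6 × 9 = 378
  Item 8: 7 × 8 × 2 = 112
  Item 9: 3 × 10 × 3 = 90
  Item 10: 8 × 9 × 3 = 216
  Item 11: 8 × 3 × 3 = 72
  Item 12: 2 × 9 × 3 = 54
  Item 13: 5 × 3 × 5 = 75
RPN > 77: Item 4 (80), Item 5 (252), Item 6 (140), Item 7 (378), Item 8 (112), Item 9 (90), Item 10 (216).
Sum: 80 + 252 + 140 + 378 + 112 + 90 + 216 = 1268.

1268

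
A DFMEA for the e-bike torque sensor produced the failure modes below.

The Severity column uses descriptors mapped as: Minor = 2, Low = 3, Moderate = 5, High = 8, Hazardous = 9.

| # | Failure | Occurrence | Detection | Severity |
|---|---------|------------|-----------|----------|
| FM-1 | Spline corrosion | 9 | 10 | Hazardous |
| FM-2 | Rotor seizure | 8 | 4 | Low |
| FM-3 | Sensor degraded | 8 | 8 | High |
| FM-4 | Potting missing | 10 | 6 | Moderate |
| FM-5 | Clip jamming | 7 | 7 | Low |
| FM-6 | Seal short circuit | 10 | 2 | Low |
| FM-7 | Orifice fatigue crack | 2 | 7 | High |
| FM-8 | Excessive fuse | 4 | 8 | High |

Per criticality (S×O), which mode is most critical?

Criticality = Severity × Occurrence:
  FM-1: 9 × 9 = 81
  FM-2: 3 × 8 = 24
  FM-3: 8 × 8 = 64
  FM-4: 5 × 10 = 50
  FM-5: 3 × 7 = 21
  FM-6: 3 × 10 = 30
  FM-7: 8 × 2 = 16
  FM-8: 8 × 4 = 32
Highest criticality is 81 → FM-1.

FM-1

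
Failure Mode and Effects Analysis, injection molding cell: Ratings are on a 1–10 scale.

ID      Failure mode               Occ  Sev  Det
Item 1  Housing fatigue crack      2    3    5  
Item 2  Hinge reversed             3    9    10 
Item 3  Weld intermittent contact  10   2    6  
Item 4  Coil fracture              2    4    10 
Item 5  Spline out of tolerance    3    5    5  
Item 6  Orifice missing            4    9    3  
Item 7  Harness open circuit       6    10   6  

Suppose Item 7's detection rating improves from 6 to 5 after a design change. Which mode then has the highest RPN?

RPN = Severity × Occurrence × Detection:
  Item 1: 3 × 2 × 5 = 30
  Item 2: 9 × 3 × 10 = 270
  Item 3: 2 × 10 × 6 = 120
  Item 4: 4 × 2 × 10 = 80
  Item 5: 5 × 3 × 5 = 75
  Item 6: 9 × 4 × 3 = 108
  Item 7: 10 × 6 × 6 = 360
After action: Item 7 → 10 × 6 × 5 = 300.
Revised RPNs: Item 7=300, Item 2=270, Item 3=120, Item 6=108, Item 4=80, Item 5=75, Item 1=30.
Highest is now Item 7 (300).

Item 7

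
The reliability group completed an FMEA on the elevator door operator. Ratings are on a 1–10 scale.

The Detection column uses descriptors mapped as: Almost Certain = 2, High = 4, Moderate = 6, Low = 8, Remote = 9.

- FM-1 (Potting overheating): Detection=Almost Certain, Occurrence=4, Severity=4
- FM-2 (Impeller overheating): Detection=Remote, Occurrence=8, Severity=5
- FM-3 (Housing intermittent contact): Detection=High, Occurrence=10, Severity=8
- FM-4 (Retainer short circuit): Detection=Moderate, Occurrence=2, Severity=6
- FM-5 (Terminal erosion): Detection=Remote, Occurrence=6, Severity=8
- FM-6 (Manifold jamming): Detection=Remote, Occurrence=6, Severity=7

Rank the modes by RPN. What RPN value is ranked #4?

320

RPN = Severity × Occurrence × Detection:
  FM-1: 4 × 4 × 2 = 32
  FM-2: 5 × 8 × 9 = 360
  FM-3: 8 × 10 × 4 = 320
  FM-4: 6 × 2 × 6 = 72
  FM-5: 8 × 6 × 9 = 432
  FM-6: 7 × 6 × 9 = 378
Sorted descending: 432, 378, 360, 320, 72, 32.
The fourth-highest RPN is 320 (FM-3).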